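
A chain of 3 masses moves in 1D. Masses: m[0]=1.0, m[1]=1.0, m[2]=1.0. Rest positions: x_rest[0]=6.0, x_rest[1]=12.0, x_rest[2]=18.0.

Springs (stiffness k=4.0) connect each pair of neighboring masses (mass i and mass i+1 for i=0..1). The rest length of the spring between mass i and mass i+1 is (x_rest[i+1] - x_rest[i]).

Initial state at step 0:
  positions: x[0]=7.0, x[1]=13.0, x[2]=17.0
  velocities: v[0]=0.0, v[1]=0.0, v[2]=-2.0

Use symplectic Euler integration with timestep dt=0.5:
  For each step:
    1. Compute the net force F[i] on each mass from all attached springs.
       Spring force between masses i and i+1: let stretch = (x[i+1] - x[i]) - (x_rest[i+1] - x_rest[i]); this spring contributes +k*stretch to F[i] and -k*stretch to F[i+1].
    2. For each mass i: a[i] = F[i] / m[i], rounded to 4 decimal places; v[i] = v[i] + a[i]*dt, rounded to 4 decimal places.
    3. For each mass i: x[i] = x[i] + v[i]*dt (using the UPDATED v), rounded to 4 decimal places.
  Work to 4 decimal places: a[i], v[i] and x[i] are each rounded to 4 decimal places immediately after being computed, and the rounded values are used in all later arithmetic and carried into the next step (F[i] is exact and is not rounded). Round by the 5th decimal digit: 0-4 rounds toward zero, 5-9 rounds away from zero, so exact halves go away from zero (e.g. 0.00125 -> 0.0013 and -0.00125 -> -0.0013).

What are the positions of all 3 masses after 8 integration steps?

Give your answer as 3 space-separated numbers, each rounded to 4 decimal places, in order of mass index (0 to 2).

Answer: 3.0000 10.0000 16.0000

Derivation:
Step 0: x=[7.0000 13.0000 17.0000] v=[0.0000 0.0000 -2.0000]
Step 1: x=[7.0000 11.0000 18.0000] v=[0.0000 -4.0000 2.0000]
Step 2: x=[5.0000 12.0000 18.0000] v=[-4.0000 2.0000 0.0000]
Step 3: x=[4.0000 12.0000 18.0000] v=[-2.0000 0.0000 0.0000]
Step 4: x=[5.0000 10.0000 18.0000] v=[2.0000 -4.0000 0.0000]
Step 5: x=[5.0000 11.0000 16.0000] v=[0.0000 2.0000 -4.0000]
Step 6: x=[5.0000 11.0000 15.0000] v=[0.0000 0.0000 -2.0000]
Step 7: x=[5.0000 9.0000 16.0000] v=[0.0000 -4.0000 2.0000]
Step 8: x=[3.0000 10.0000 16.0000] v=[-4.0000 2.0000 0.0000]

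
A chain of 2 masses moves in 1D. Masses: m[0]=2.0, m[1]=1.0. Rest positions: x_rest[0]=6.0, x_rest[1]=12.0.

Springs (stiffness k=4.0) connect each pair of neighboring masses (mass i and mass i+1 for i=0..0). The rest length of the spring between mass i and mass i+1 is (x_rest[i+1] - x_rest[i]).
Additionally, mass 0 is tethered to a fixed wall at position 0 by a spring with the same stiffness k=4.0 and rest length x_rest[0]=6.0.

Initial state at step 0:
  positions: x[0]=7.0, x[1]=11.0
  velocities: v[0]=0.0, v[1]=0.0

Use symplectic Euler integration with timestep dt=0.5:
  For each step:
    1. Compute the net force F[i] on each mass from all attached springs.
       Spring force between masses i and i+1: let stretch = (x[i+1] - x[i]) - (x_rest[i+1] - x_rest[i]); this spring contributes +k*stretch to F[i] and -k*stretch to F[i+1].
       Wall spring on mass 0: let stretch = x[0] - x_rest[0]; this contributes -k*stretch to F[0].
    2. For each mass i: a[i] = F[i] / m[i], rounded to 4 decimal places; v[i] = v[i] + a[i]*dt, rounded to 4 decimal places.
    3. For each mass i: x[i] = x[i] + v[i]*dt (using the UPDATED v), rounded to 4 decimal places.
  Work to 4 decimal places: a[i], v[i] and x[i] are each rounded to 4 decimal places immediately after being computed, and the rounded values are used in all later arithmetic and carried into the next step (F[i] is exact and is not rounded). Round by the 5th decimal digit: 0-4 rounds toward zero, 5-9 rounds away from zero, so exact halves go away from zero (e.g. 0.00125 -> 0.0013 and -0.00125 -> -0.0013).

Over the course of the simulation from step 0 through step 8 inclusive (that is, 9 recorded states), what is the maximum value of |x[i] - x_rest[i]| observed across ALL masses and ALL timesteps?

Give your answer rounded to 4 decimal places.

Answer: 1.7500

Derivation:
Step 0: x=[7.0000 11.0000] v=[0.0000 0.0000]
Step 1: x=[5.5000 13.0000] v=[-3.0000 4.0000]
Step 2: x=[5.0000 13.5000] v=[-1.0000 1.0000]
Step 3: x=[6.2500 11.5000] v=[2.5000 -4.0000]
Step 4: x=[7.0000 10.2500] v=[1.5000 -2.5000]
Step 5: x=[5.8750 11.7500] v=[-2.2500 3.0000]
Step 6: x=[4.7500 13.3750] v=[-2.2500 3.2500]
Step 7: x=[5.5625 12.3750] v=[1.6250 -2.0000]
Step 8: x=[7.0000 10.5625] v=[2.8750 -3.6250]
Max displacement = 1.7500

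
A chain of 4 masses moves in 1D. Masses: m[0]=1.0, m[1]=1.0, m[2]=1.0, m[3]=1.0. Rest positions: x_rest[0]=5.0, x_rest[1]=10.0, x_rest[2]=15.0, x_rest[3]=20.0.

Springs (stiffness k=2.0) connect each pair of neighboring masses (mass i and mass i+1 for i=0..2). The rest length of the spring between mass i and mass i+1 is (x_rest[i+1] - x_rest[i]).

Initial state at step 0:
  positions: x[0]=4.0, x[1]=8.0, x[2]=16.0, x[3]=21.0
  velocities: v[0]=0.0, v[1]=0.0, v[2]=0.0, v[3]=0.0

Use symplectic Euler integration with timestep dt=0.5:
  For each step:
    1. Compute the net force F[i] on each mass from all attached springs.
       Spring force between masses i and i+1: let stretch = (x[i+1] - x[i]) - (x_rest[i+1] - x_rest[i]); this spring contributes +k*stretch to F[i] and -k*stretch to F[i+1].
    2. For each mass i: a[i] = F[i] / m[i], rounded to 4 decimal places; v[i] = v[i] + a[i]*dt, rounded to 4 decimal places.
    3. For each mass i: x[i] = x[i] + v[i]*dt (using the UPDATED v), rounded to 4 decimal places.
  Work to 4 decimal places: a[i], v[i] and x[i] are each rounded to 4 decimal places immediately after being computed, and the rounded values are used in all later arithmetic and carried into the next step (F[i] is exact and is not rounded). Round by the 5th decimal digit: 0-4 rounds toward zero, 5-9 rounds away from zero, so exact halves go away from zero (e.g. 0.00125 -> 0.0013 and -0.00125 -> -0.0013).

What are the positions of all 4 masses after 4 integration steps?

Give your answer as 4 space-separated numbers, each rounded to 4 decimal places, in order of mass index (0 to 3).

Answer: 6.3750 9.0000 15.5000 18.1250

Derivation:
Step 0: x=[4.0000 8.0000 16.0000 21.0000] v=[0.0000 0.0000 0.0000 0.0000]
Step 1: x=[3.5000 10.0000 14.5000 21.0000] v=[-1.0000 4.0000 -3.0000 0.0000]
Step 2: x=[3.7500 11.0000 14.0000 20.2500] v=[0.5000 2.0000 -1.0000 -1.5000]
Step 3: x=[5.1250 9.8750 15.1250 18.8750] v=[2.7500 -2.2500 2.2500 -2.7500]
Step 4: x=[6.3750 9.0000 15.5000 18.1250] v=[2.5000 -1.7500 0.7500 -1.5000]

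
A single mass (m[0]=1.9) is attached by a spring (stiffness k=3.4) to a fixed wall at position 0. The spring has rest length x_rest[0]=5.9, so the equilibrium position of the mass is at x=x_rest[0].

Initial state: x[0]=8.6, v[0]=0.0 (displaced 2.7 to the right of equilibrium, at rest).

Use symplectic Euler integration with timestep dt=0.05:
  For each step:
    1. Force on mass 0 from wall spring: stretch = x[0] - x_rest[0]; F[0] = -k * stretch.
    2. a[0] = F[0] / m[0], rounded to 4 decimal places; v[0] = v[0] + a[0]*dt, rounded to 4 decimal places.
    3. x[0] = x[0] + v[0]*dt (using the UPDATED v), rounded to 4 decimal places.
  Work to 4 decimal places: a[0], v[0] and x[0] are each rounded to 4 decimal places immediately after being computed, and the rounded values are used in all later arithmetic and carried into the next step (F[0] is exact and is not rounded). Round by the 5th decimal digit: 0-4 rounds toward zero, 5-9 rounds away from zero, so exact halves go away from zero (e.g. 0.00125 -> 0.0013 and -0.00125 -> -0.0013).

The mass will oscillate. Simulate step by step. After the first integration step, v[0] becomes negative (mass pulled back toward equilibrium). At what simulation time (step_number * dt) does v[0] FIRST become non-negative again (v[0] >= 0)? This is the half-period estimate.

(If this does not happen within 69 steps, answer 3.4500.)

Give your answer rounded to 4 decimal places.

Answer: 2.3500

Derivation:
Step 0: x=[8.6000] v=[0.0000]
Step 1: x=[8.5879] v=[-0.2416]
Step 2: x=[8.5638] v=[-0.4821]
Step 3: x=[8.5278] v=[-0.7204]
Step 4: x=[8.4800] v=[-0.9555]
Step 5: x=[8.4207] v=[-1.1863]
Step 6: x=[8.3501] v=[-1.4118]
Step 7: x=[8.2686] v=[-1.6310]
Step 8: x=[8.1765] v=[-1.8429]
Step 9: x=[8.0742] v=[-2.0466]
Step 10: x=[7.9621] v=[-2.2411]
Step 11: x=[7.8408] v=[-2.4256]
Step 12: x=[7.7108] v=[-2.5993]
Step 13: x=[7.5727] v=[-2.7613]
Step 14: x=[7.4272] v=[-2.9110]
Step 15: x=[7.2748] v=[-3.0476]
Step 16: x=[7.1163] v=[-3.1706]
Step 17: x=[6.9523] v=[-3.2794]
Step 18: x=[6.7836] v=[-3.3736]
Step 19: x=[6.6110] v=[-3.4527]
Step 20: x=[6.4352] v=[-3.5163]
Step 21: x=[6.2570] v=[-3.5642]
Step 22: x=[6.0772] v=[-3.5961]
Step 23: x=[5.8966] v=[-3.6120]
Step 24: x=[5.7160] v=[-3.6117]
Step 25: x=[5.5362] v=[-3.5952]
Step 26: x=[5.3581] v=[-3.5627]
Step 27: x=[5.1824] v=[-3.5142]
Step 28: x=[5.0099] v=[-3.4500]
Step 29: x=[4.8414] v=[-3.3704]
Step 30: x=[4.6776] v=[-3.2757]
Step 31: x=[4.5193] v=[-3.1663]
Step 32: x=[4.3672] v=[-3.0428]
Step 33: x=[4.2219] v=[-2.9057]
Step 34: x=[4.0841] v=[-2.7556]
Step 35: x=[3.9544] v=[-2.5931]
Step 36: x=[3.8335] v=[-2.4190]
Step 37: x=[3.7218] v=[-2.2341]
Step 38: x=[3.6198] v=[-2.0392]
Step 39: x=[3.5280] v=[-1.8352]
Step 40: x=[3.4469] v=[-1.6230]
Step 41: x=[3.3767] v=[-1.4035]
Step 42: x=[3.3178] v=[-1.1777]
Step 43: x=[3.2705] v=[-0.9467]
Step 44: x=[3.2349] v=[-0.7114]
Step 45: x=[3.2113] v=[-0.4729]
Step 46: x=[3.1997] v=[-0.2323]
Step 47: x=[3.2002] v=[0.0093]
First v>=0 after going negative at step 47, time=2.3500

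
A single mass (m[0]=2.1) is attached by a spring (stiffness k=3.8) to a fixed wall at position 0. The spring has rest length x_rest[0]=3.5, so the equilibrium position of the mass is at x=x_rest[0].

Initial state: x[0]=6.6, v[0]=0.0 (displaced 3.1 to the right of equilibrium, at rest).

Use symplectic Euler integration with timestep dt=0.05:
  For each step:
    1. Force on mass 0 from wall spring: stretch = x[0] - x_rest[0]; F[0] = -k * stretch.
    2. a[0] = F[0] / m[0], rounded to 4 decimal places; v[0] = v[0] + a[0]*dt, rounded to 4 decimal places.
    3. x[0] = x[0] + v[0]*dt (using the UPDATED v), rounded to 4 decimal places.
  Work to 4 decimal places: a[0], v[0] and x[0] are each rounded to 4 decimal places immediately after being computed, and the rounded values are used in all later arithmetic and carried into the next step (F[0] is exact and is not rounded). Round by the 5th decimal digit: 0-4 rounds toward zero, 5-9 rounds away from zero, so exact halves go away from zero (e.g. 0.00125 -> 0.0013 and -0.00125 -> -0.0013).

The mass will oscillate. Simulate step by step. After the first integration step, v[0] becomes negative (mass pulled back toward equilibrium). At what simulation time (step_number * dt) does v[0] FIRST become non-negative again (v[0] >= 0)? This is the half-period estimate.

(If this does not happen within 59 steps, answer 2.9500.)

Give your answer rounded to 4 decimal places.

Answer: 2.3500

Derivation:
Step 0: x=[6.6000] v=[0.0000]
Step 1: x=[6.5860] v=[-0.2805]
Step 2: x=[6.5580] v=[-0.5597]
Step 3: x=[6.5162] v=[-0.8364]
Step 4: x=[6.4607] v=[-1.1093]
Step 5: x=[6.3918] v=[-1.3772]
Step 6: x=[6.3099] v=[-1.6388]
Step 7: x=[6.2153] v=[-1.8930]
Step 8: x=[6.1084] v=[-2.1387]
Step 9: x=[5.9897] v=[-2.3747]
Step 10: x=[5.8597] v=[-2.6000]
Step 11: x=[5.7190] v=[-2.8135]
Step 12: x=[5.5683] v=[-3.0143]
Step 13: x=[5.4082] v=[-3.2014]
Step 14: x=[5.2395] v=[-3.3740]
Step 15: x=[5.0629] v=[-3.5314]
Step 16: x=[4.8793] v=[-3.6728]
Step 17: x=[4.6894] v=[-3.7976]
Step 18: x=[4.4941] v=[-3.9052]
Step 19: x=[4.2943] v=[-3.9951]
Step 20: x=[4.0910] v=[-4.0670]
Step 21: x=[3.8850] v=[-4.1205]
Step 22: x=[3.6772] v=[-4.1553]
Step 23: x=[3.4686] v=[-4.1713]
Step 24: x=[3.2602] v=[-4.1685]
Step 25: x=[3.0529] v=[-4.1468]
Step 26: x=[2.8476] v=[-4.1064]
Step 27: x=[2.6452] v=[-4.0474]
Step 28: x=[2.4467] v=[-3.9701]
Step 29: x=[2.2530] v=[-3.8748]
Step 30: x=[2.0649] v=[-3.7620]
Step 31: x=[1.8833] v=[-3.6322]
Step 32: x=[1.7090] v=[-3.4859]
Step 33: x=[1.5428] v=[-3.3239]
Step 34: x=[1.3855] v=[-3.1468]
Step 35: x=[1.2377] v=[-2.9555]
Step 36: x=[1.1002] v=[-2.7508]
Step 37: x=[0.9735] v=[-2.5337]
Step 38: x=[0.8582] v=[-2.3051]
Step 39: x=[0.7549] v=[-2.0661]
Step 40: x=[0.6640] v=[-1.8177]
Step 41: x=[0.5859] v=[-1.5611]
Step 42: x=[0.5210] v=[-1.2974]
Step 43: x=[0.4696] v=[-1.0279]
Step 44: x=[0.4319] v=[-0.7537]
Step 45: x=[0.4081] v=[-0.4761]
Step 46: x=[0.3983] v=[-0.1964]
Step 47: x=[0.4025] v=[0.0842]
First v>=0 after going negative at step 47, time=2.3500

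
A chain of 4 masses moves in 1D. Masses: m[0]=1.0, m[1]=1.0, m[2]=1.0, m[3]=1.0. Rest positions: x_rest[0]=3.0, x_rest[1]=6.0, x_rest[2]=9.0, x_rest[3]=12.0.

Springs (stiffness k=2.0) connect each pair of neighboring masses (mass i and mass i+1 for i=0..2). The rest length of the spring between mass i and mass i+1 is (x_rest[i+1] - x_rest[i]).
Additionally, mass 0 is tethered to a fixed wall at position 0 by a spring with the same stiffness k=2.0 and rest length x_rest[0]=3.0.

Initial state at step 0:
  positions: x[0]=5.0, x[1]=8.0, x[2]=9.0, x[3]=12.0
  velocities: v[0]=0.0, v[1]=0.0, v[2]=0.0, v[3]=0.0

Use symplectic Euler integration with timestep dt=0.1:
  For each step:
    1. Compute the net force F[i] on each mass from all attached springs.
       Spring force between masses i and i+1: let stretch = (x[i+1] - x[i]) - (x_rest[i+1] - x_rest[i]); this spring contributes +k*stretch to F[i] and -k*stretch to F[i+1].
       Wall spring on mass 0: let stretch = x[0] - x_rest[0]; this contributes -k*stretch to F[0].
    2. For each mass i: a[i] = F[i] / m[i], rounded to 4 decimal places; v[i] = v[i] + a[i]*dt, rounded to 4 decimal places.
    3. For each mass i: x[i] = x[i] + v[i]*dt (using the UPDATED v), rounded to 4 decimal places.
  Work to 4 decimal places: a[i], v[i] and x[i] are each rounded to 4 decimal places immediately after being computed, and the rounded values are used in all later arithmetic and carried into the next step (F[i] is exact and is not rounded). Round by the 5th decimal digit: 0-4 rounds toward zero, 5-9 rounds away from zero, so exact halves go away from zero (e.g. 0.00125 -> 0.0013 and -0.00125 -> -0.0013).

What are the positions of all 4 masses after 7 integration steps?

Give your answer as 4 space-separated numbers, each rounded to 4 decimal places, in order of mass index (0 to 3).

Answer: 3.9805 7.0625 9.8464 12.0880

Derivation:
Step 0: x=[5.0000 8.0000 9.0000 12.0000] v=[0.0000 0.0000 0.0000 0.0000]
Step 1: x=[4.9600 7.9600 9.0400 12.0000] v=[-0.4000 -0.4000 0.4000 0.0000]
Step 2: x=[4.8808 7.8816 9.1176 12.0008] v=[-0.7920 -0.7840 0.7760 0.0080]
Step 3: x=[4.7640 7.7679 9.2281 12.0039] v=[-1.1680 -1.1370 1.1054 0.0314]
Step 4: x=[4.6120 7.6233 9.3650 12.0115] v=[-1.5200 -1.4457 1.3685 0.0762]
Step 5: x=[4.4280 7.4533 9.5200 12.0262] v=[-1.8401 -1.6996 1.5495 0.1469]
Step 6: x=[4.2159 7.2642 9.6837 12.0508] v=[-2.1206 -1.8913 1.6374 0.2457]
Step 7: x=[3.9805 7.0625 9.8464 12.0880] v=[-2.3541 -2.0171 1.6269 0.3723]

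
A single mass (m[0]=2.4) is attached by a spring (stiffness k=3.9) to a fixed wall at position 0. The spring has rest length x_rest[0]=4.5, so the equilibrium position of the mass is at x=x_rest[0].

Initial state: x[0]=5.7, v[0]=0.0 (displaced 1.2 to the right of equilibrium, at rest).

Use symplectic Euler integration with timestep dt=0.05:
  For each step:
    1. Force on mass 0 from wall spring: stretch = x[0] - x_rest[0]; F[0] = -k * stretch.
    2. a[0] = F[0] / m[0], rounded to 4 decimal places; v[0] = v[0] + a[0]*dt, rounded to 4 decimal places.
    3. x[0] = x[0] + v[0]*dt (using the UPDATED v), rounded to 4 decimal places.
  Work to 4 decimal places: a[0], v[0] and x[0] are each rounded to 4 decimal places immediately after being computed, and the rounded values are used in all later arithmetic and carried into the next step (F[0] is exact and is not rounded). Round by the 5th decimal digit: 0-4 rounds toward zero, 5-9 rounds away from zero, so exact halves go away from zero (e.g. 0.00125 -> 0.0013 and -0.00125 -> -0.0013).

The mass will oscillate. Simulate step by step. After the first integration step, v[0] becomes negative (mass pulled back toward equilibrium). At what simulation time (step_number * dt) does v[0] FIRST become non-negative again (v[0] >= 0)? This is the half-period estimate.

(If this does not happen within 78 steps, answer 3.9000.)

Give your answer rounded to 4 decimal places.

Answer: 2.5000

Derivation:
Step 0: x=[5.7000] v=[0.0000]
Step 1: x=[5.6951] v=[-0.0975]
Step 2: x=[5.6854] v=[-0.1946]
Step 3: x=[5.6709] v=[-0.2909]
Step 4: x=[5.6516] v=[-0.3860]
Step 5: x=[5.6276] v=[-0.4796]
Step 6: x=[5.5990] v=[-0.5712]
Step 7: x=[5.5660] v=[-0.6605]
Step 8: x=[5.5286] v=[-0.7471]
Step 9: x=[5.4871] v=[-0.8307]
Step 10: x=[5.4416] v=[-0.9109]
Step 11: x=[5.3922] v=[-0.9874]
Step 12: x=[5.3392] v=[-1.0599]
Step 13: x=[5.2828] v=[-1.1281]
Step 14: x=[5.2232] v=[-1.1917]
Step 15: x=[5.1607] v=[-1.2505]
Step 16: x=[5.0955] v=[-1.3042]
Step 17: x=[5.0279] v=[-1.3526]
Step 18: x=[4.9581] v=[-1.3955]
Step 19: x=[4.8865] v=[-1.4327]
Step 20: x=[4.8133] v=[-1.4641]
Step 21: x=[4.7388] v=[-1.4896]
Step 22: x=[4.6634] v=[-1.5090]
Step 23: x=[4.5873] v=[-1.5223]
Step 24: x=[4.5108] v=[-1.5294]
Step 25: x=[4.4343] v=[-1.5303]
Step 26: x=[4.3581] v=[-1.5250]
Step 27: x=[4.2824] v=[-1.5135]
Step 28: x=[4.2076] v=[-1.4958]
Step 29: x=[4.1340] v=[-1.4720]
Step 30: x=[4.0619] v=[-1.4423]
Step 31: x=[3.9916] v=[-1.4067]
Step 32: x=[3.9233] v=[-1.3654]
Step 33: x=[3.8574] v=[-1.3185]
Step 34: x=[3.7941] v=[-1.2663]
Step 35: x=[3.7337] v=[-1.2089]
Step 36: x=[3.6764] v=[-1.1466]
Step 37: x=[3.6224] v=[-1.0797]
Step 38: x=[3.5720] v=[-1.0084]
Step 39: x=[3.5254] v=[-0.9330]
Step 40: x=[3.4827] v=[-0.8538]
Step 41: x=[3.4441] v=[-0.7711]
Step 42: x=[3.4098] v=[-0.6853]
Step 43: x=[3.3800] v=[-0.5967]
Step 44: x=[3.3547] v=[-0.5057]
Step 45: x=[3.3341] v=[-0.4126]
Step 46: x=[3.3182] v=[-0.3179]
Step 47: x=[3.3071] v=[-0.2219]
Step 48: x=[3.3009] v=[-0.1250]
Step 49: x=[3.2995] v=[-0.0276]
Step 50: x=[3.3030] v=[0.0699]
First v>=0 after going negative at step 50, time=2.5000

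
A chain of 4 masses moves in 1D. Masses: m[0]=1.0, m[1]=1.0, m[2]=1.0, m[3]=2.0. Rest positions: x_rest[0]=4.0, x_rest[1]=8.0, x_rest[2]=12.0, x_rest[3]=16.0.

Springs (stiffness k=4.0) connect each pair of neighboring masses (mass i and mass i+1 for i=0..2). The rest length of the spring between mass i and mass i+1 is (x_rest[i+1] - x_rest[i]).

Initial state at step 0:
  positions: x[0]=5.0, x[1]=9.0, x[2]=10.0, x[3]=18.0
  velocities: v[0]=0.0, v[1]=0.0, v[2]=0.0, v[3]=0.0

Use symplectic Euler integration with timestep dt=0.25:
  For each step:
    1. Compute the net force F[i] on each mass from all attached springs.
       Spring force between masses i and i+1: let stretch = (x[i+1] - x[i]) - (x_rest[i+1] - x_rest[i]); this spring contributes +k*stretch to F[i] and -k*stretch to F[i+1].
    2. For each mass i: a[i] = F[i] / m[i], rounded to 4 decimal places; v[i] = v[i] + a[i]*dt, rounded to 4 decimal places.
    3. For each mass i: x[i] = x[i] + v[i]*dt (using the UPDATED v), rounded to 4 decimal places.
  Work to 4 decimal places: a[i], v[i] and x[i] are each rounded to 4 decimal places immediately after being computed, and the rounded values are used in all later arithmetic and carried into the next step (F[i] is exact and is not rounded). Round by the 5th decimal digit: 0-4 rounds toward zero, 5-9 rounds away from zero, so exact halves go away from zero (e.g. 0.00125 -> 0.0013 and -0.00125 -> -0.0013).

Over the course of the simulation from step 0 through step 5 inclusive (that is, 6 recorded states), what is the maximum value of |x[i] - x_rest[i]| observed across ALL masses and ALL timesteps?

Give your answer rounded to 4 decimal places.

Step 0: x=[5.0000 9.0000 10.0000 18.0000] v=[0.0000 0.0000 0.0000 0.0000]
Step 1: x=[5.0000 8.2500 11.7500 17.5000] v=[0.0000 -3.0000 7.0000 -2.0000]
Step 2: x=[4.8125 7.5625 14.0625 16.7813] v=[-0.7500 -2.7500 9.2500 -2.8750]
Step 3: x=[4.3125 7.8125 15.4297 16.2227] v=[-2.0000 1.0000 5.4688 -2.2344]
Step 4: x=[3.6875 9.0918 15.0909 16.0650] v=[-2.5000 5.1172 -1.3554 -0.6309]
Step 5: x=[3.4136 10.5198 13.4958 16.2855] v=[-1.0957 5.7120 -6.3804 0.8821]
Max displacement = 3.4297

Answer: 3.4297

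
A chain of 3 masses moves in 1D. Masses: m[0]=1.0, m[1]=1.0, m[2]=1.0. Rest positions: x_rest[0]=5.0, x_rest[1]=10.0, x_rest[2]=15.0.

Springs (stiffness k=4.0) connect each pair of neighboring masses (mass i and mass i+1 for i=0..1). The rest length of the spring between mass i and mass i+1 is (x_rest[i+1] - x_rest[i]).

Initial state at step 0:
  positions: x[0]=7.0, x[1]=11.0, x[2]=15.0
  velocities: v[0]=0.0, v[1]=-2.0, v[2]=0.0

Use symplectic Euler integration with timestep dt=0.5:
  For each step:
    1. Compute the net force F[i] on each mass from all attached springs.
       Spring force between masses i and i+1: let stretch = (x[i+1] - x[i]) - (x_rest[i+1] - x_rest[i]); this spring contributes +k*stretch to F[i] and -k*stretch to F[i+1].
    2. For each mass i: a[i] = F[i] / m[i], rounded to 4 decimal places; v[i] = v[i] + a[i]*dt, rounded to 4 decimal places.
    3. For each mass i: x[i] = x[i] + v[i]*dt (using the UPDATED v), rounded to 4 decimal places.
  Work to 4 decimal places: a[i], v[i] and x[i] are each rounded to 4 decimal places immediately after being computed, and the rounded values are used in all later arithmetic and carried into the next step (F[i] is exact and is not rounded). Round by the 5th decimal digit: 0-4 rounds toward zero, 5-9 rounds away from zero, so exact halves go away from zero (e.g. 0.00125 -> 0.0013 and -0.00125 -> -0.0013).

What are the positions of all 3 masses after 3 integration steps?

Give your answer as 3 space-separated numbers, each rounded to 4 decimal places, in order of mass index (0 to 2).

Answer: 4.0000 10.0000 16.0000

Derivation:
Step 0: x=[7.0000 11.0000 15.0000] v=[0.0000 -2.0000 0.0000]
Step 1: x=[6.0000 10.0000 16.0000] v=[-2.0000 -2.0000 2.0000]
Step 2: x=[4.0000 11.0000 16.0000] v=[-4.0000 2.0000 0.0000]
Step 3: x=[4.0000 10.0000 16.0000] v=[0.0000 -2.0000 0.0000]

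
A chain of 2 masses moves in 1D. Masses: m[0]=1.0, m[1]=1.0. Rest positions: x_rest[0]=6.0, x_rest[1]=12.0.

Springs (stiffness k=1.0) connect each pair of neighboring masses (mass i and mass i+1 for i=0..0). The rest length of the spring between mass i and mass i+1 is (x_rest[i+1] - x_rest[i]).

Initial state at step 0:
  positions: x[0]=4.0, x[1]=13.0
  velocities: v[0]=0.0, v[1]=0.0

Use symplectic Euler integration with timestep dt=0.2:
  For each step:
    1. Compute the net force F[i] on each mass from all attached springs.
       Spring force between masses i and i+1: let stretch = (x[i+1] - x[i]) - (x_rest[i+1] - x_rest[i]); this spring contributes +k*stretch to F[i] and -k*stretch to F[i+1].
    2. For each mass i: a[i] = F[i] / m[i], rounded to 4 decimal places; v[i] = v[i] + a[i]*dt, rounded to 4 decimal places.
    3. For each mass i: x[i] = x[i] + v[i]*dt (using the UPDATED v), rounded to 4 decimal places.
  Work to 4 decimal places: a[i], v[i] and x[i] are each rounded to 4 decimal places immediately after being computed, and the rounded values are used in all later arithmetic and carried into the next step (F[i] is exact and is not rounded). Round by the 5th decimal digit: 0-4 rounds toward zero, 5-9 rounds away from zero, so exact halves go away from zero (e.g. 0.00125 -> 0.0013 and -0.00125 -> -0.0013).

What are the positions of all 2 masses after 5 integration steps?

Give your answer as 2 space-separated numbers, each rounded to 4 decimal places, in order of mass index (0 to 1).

Answer: 5.4849 11.5151

Derivation:
Step 0: x=[4.0000 13.0000] v=[0.0000 0.0000]
Step 1: x=[4.1200 12.8800] v=[0.6000 -0.6000]
Step 2: x=[4.3504 12.6496] v=[1.1520 -1.1520]
Step 3: x=[4.6728 12.3272] v=[1.6118 -1.6118]
Step 4: x=[5.0613 11.9387] v=[1.9427 -1.9427]
Step 5: x=[5.4849 11.5151] v=[2.1182 -2.1182]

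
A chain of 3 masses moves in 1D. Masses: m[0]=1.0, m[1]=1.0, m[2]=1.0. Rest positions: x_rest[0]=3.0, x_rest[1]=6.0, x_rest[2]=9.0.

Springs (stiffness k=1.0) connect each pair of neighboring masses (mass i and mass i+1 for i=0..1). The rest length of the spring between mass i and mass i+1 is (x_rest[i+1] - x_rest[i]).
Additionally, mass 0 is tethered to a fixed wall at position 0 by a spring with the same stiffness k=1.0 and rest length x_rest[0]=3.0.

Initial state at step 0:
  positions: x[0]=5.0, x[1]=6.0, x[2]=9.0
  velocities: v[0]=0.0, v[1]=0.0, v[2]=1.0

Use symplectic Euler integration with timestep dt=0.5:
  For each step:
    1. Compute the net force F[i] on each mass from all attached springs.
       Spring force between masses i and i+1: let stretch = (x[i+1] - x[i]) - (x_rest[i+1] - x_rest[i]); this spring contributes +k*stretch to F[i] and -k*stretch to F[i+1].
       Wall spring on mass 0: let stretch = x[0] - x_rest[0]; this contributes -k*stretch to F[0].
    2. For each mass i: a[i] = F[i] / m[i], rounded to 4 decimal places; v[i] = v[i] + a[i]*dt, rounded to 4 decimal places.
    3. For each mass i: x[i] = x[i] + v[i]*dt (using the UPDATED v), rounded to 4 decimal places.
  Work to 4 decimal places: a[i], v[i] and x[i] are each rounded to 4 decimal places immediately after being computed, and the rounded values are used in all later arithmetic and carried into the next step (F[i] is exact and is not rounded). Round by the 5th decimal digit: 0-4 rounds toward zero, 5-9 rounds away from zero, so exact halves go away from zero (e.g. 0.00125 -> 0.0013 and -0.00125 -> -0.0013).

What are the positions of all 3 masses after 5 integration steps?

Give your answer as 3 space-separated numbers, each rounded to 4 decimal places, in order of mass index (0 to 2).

Answer: 2.7032 6.2872 11.2345

Derivation:
Step 0: x=[5.0000 6.0000 9.0000] v=[0.0000 0.0000 1.0000]
Step 1: x=[4.0000 6.5000 9.5000] v=[-2.0000 1.0000 1.0000]
Step 2: x=[2.6250 7.1250 10.0000] v=[-2.7500 1.2500 1.0000]
Step 3: x=[1.7188 7.3438 10.5313] v=[-1.8125 0.4375 1.0625]
Step 4: x=[1.7891 6.9532 11.0157] v=[0.1406 -0.7813 0.9688]
Step 5: x=[2.7032 6.2872 11.2345] v=[1.8281 -1.3321 0.4376]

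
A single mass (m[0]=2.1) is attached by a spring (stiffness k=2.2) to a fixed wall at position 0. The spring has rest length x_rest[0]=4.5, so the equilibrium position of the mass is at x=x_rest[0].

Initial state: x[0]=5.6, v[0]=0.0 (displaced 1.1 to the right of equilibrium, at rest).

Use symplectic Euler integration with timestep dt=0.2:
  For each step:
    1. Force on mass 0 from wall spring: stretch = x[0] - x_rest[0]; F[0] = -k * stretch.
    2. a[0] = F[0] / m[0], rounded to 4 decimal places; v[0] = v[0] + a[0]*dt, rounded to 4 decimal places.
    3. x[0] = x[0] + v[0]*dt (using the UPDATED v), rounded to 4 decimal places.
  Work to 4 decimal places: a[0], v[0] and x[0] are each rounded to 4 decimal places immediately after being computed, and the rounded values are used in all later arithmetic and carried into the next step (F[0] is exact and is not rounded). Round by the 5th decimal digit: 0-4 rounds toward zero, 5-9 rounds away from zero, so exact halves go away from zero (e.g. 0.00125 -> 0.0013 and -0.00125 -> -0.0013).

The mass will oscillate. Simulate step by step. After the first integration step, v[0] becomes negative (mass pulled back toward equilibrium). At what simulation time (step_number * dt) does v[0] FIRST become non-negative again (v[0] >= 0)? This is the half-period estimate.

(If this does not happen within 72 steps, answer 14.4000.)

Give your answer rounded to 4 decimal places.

Step 0: x=[5.6000] v=[0.0000]
Step 1: x=[5.5539] v=[-0.2305]
Step 2: x=[5.4636] v=[-0.4513]
Step 3: x=[5.3330] v=[-0.6532]
Step 4: x=[5.1675] v=[-0.8277]
Step 5: x=[4.9740] v=[-0.9676]
Step 6: x=[4.7606] v=[-1.0669]
Step 7: x=[4.5363] v=[-1.1215]
Step 8: x=[4.3105] v=[-1.1291]
Step 9: x=[4.0926] v=[-1.0894]
Step 10: x=[3.8918] v=[-1.0040]
Step 11: x=[3.7165] v=[-0.8766]
Step 12: x=[3.5740] v=[-0.7124]
Step 13: x=[3.4703] v=[-0.5184]
Step 14: x=[3.4098] v=[-0.3027]
Step 15: x=[3.3949] v=[-0.0743]
Step 16: x=[3.4263] v=[0.1572]
First v>=0 after going negative at step 16, time=3.2000

Answer: 3.2000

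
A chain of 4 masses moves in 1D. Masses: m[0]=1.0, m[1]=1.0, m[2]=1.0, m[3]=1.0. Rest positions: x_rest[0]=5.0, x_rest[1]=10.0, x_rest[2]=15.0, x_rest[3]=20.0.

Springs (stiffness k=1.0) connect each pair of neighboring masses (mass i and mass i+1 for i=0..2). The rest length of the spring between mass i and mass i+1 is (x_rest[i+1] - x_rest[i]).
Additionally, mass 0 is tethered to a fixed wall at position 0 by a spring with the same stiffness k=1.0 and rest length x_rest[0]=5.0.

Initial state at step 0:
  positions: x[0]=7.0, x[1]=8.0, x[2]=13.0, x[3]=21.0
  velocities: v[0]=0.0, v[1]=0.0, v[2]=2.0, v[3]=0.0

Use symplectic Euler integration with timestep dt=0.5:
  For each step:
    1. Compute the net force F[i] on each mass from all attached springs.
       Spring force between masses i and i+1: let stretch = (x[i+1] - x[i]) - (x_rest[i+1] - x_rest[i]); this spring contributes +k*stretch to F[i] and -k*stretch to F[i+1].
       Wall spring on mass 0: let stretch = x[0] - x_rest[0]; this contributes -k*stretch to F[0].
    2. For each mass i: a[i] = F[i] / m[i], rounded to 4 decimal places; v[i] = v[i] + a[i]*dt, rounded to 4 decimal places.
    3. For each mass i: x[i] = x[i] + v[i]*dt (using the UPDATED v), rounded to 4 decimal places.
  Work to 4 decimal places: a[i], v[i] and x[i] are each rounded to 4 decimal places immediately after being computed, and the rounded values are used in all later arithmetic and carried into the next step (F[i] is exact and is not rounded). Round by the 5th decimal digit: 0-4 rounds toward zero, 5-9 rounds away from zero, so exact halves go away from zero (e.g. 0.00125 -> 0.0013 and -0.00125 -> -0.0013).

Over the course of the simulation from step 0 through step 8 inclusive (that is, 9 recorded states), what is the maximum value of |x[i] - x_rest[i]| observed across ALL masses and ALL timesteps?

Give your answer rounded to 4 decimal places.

Step 0: x=[7.0000 8.0000 13.0000 21.0000] v=[0.0000 0.0000 2.0000 0.0000]
Step 1: x=[5.5000 9.0000 14.7500 20.2500] v=[-3.0000 2.0000 3.5000 -1.5000]
Step 2: x=[3.5000 10.5625 16.4375 19.3750] v=[-4.0000 3.1250 3.3750 -1.7500]
Step 3: x=[2.3906 11.8282 17.3907 19.0156] v=[-2.2188 2.5313 1.9063 -0.7188]
Step 4: x=[3.0430 12.1251 17.3595 19.5000] v=[1.3047 0.5938 -0.0625 0.9688]
Step 5: x=[5.2052 11.4601 16.5548 20.6993] v=[4.3243 -1.3301 -1.6095 2.3986]
Step 6: x=[7.6298 10.5050 15.5125 22.1125] v=[4.8492 -1.9102 -2.0846 2.8264]
Step 7: x=[8.8658 10.0830 14.8683 23.1257] v=[2.4719 -0.8441 -1.2884 2.0264]
Step 8: x=[8.1896 10.5530 15.0922 23.3246] v=[-1.3524 0.9400 0.4477 0.3977]
Max displacement = 3.8658

Answer: 3.8658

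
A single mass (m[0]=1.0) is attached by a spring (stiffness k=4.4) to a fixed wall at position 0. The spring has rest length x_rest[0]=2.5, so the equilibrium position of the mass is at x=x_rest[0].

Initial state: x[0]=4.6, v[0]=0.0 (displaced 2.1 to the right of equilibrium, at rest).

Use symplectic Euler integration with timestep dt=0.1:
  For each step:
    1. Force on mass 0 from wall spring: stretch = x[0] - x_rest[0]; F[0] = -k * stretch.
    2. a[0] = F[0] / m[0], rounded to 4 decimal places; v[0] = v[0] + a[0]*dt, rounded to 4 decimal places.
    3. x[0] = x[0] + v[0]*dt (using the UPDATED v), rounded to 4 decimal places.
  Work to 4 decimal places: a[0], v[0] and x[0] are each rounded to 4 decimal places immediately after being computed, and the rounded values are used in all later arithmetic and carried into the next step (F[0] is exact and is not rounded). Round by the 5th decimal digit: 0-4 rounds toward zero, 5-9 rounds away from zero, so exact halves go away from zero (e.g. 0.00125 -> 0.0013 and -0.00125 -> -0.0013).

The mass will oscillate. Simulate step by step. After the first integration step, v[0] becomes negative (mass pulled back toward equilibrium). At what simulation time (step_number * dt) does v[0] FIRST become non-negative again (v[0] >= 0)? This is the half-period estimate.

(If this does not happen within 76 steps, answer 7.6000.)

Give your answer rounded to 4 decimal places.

Answer: 1.5000

Derivation:
Step 0: x=[4.6000] v=[0.0000]
Step 1: x=[4.5076] v=[-0.9240]
Step 2: x=[4.3269] v=[-1.8073]
Step 3: x=[4.0658] v=[-2.6111]
Step 4: x=[3.7358] v=[-3.3001]
Step 5: x=[3.3514] v=[-3.8439]
Step 6: x=[2.9296] v=[-4.2185]
Step 7: x=[2.4889] v=[-4.4075]
Step 8: x=[2.0486] v=[-4.4026]
Step 9: x=[1.6282] v=[-4.2040]
Step 10: x=[1.2462] v=[-3.8204]
Step 11: x=[0.9193] v=[-3.2687]
Step 12: x=[0.6620] v=[-2.5732]
Step 13: x=[0.4856] v=[-1.7645]
Step 14: x=[0.3978] v=[-0.8782]
Step 15: x=[0.4025] v=[0.0468]
First v>=0 after going negative at step 15, time=1.5000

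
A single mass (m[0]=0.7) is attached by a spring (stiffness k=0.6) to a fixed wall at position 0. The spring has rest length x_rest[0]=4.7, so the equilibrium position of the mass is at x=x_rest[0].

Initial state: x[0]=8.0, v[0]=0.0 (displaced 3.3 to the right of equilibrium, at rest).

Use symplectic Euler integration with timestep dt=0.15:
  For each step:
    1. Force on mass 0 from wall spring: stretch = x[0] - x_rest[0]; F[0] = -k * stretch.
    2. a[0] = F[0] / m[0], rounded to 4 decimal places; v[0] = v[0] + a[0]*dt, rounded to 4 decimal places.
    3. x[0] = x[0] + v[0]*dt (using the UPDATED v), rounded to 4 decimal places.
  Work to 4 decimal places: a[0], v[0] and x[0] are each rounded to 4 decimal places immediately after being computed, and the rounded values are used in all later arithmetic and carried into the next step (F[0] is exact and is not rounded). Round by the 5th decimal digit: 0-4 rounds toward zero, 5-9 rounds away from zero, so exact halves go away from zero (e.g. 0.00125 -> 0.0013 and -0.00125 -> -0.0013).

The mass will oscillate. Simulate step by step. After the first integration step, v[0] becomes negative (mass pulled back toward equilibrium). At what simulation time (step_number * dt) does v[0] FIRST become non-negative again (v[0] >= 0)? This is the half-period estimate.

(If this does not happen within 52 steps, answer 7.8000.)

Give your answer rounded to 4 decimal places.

Answer: 3.4500

Derivation:
Step 0: x=[8.0000] v=[0.0000]
Step 1: x=[7.9364] v=[-0.4243]
Step 2: x=[7.8103] v=[-0.8404]
Step 3: x=[7.6243] v=[-1.2403]
Step 4: x=[7.3819] v=[-1.6163]
Step 5: x=[7.0877] v=[-1.9611]
Step 6: x=[6.7475] v=[-2.2681]
Step 7: x=[6.3678] v=[-2.5314]
Step 8: x=[5.9559] v=[-2.7458]
Step 9: x=[5.5198] v=[-2.9073]
Step 10: x=[5.0679] v=[-3.0127]
Step 11: x=[4.6089] v=[-3.0600]
Step 12: x=[4.1517] v=[-3.0483]
Step 13: x=[3.7050] v=[-2.9778]
Step 14: x=[3.2775] v=[-2.8499]
Step 15: x=[2.8775] v=[-2.6670]
Step 16: x=[2.5126] v=[-2.4327]
Step 17: x=[2.1899] v=[-2.1515]
Step 18: x=[1.9156] v=[-1.8288]
Step 19: x=[1.6950] v=[-1.4708]
Step 20: x=[1.5323] v=[-1.0844]
Step 21: x=[1.4307] v=[-0.6771]
Step 22: x=[1.3922] v=[-0.2568]
Step 23: x=[1.4175] v=[0.1685]
First v>=0 after going negative at step 23, time=3.4500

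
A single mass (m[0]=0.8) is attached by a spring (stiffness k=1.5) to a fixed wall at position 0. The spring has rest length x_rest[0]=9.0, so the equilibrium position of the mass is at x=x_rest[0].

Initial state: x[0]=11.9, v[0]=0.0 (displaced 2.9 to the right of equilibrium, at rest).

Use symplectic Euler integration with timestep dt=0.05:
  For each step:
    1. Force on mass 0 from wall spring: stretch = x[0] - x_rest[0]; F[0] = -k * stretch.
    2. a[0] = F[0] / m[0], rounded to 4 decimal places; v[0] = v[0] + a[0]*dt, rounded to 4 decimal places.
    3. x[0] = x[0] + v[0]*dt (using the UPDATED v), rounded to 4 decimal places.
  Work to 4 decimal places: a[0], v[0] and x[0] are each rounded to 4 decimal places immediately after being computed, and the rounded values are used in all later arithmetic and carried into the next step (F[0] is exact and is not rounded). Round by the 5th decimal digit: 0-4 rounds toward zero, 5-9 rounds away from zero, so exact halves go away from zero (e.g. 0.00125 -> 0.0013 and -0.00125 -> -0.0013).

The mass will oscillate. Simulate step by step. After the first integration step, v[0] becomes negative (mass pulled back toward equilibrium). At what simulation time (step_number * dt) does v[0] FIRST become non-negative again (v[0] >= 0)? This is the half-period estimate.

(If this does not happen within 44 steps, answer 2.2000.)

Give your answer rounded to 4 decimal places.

Step 0: x=[11.9000] v=[0.0000]
Step 1: x=[11.8864] v=[-0.2719]
Step 2: x=[11.8593] v=[-0.5425]
Step 3: x=[11.8188] v=[-0.8106]
Step 4: x=[11.7651] v=[-1.0749]
Step 5: x=[11.6984] v=[-1.3341]
Step 6: x=[11.6190] v=[-1.5871]
Step 7: x=[11.5274] v=[-1.8326]
Step 8: x=[11.4239] v=[-2.0695]
Step 9: x=[11.3091] v=[-2.2967]
Step 10: x=[11.1834] v=[-2.5132]
Step 11: x=[11.0475] v=[-2.7179]
Step 12: x=[10.9020] v=[-2.9099]
Step 13: x=[10.7476] v=[-3.0882]
Step 14: x=[10.5850] v=[-3.2520]
Step 15: x=[10.4150] v=[-3.4006]
Step 16: x=[10.2383] v=[-3.5333]
Step 17: x=[10.0558] v=[-3.6494]
Step 18: x=[9.8684] v=[-3.7484]
Step 19: x=[9.6769] v=[-3.8298]
Step 20: x=[9.4822] v=[-3.8933]
Step 21: x=[9.2853] v=[-3.9385]
Step 22: x=[9.0870] v=[-3.9652]
Step 23: x=[8.8883] v=[-3.9734]
Step 24: x=[8.6902] v=[-3.9629]
Step 25: x=[8.4935] v=[-3.9339]
Step 26: x=[8.2992] v=[-3.8864]
Step 27: x=[8.1082] v=[-3.8207]
Step 28: x=[7.9213] v=[-3.7371]
Step 29: x=[7.7395] v=[-3.6360]
Step 30: x=[7.5636] v=[-3.5178]
Step 31: x=[7.3944] v=[-3.3831]
Step 32: x=[7.2328] v=[-3.2326]
Step 33: x=[7.0795] v=[-3.0669]
Step 34: x=[6.9352] v=[-2.8869]
Step 35: x=[6.8005] v=[-2.6933]
Step 36: x=[6.6761] v=[-2.4871]
Step 37: x=[6.5626] v=[-2.2692]
Step 38: x=[6.4606] v=[-2.0407]
Step 39: x=[6.3705] v=[-1.8026]
Step 40: x=[6.2927] v=[-1.5561]
Step 41: x=[6.2276] v=[-1.3023]
Step 42: x=[6.1755] v=[-1.0424]
Step 43: x=[6.1366] v=[-0.7776]
Step 44: x=[6.1111] v=[-0.5092]
v[0] did not become non-negative within 44 steps; using fallback time=2.2000

Answer: 2.2000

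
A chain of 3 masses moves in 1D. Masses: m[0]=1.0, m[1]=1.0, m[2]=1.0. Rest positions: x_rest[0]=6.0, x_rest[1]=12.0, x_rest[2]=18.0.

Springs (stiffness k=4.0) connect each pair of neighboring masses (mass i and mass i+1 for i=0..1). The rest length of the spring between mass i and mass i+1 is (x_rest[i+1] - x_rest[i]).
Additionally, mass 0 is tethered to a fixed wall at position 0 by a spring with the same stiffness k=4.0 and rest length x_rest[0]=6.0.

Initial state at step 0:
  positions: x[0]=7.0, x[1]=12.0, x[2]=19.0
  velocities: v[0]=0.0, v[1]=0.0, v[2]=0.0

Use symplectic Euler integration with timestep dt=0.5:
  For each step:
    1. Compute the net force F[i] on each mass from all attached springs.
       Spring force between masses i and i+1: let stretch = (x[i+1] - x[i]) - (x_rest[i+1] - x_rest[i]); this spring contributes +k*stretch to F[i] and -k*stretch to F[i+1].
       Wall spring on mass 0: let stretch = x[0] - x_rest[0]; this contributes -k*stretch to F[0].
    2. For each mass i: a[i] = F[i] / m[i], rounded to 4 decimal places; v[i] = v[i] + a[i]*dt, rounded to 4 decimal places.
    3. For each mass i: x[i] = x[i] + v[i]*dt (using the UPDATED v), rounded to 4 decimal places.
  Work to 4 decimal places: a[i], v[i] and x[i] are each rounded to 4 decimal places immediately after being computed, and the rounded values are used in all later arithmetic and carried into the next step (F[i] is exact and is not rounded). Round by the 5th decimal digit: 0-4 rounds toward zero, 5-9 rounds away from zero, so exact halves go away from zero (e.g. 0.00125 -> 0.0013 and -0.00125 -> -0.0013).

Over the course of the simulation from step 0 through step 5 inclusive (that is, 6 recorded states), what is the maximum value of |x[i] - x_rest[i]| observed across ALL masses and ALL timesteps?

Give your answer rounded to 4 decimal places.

Answer: 2.0000

Derivation:
Step 0: x=[7.0000 12.0000 19.0000] v=[0.0000 0.0000 0.0000]
Step 1: x=[5.0000 14.0000 18.0000] v=[-4.0000 4.0000 -2.0000]
Step 2: x=[7.0000 11.0000 19.0000] v=[4.0000 -6.0000 2.0000]
Step 3: x=[6.0000 12.0000 18.0000] v=[-2.0000 2.0000 -2.0000]
Step 4: x=[5.0000 13.0000 17.0000] v=[-2.0000 2.0000 -2.0000]
Step 5: x=[7.0000 10.0000 18.0000] v=[4.0000 -6.0000 2.0000]
Max displacement = 2.0000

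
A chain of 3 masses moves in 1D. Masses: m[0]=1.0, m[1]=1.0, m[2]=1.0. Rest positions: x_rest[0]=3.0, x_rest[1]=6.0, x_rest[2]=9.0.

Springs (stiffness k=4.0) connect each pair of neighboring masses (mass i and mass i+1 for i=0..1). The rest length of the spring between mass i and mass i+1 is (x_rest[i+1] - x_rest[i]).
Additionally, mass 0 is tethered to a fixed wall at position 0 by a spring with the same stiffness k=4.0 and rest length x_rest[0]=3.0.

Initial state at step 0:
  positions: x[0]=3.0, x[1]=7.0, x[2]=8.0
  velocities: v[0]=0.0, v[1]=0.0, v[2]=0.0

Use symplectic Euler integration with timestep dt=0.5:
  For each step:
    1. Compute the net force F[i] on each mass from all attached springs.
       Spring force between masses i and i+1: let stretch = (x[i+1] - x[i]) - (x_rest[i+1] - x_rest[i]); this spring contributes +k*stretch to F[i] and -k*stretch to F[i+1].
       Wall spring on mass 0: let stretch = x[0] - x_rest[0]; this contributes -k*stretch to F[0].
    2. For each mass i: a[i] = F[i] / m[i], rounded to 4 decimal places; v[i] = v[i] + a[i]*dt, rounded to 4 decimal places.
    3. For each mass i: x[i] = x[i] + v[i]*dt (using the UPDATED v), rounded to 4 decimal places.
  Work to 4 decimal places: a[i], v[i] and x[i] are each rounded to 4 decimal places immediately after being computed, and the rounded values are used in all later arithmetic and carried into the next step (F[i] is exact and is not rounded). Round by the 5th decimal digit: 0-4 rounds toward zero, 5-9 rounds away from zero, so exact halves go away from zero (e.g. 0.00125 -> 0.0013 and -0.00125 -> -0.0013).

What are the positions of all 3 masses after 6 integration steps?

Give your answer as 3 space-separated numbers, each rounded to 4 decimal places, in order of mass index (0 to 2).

Step 0: x=[3.0000 7.0000 8.0000] v=[0.0000 0.0000 0.0000]
Step 1: x=[4.0000 4.0000 10.0000] v=[2.0000 -6.0000 4.0000]
Step 2: x=[1.0000 7.0000 9.0000] v=[-6.0000 6.0000 -2.0000]
Step 3: x=[3.0000 6.0000 9.0000] v=[4.0000 -2.0000 0.0000]
Step 4: x=[5.0000 5.0000 9.0000] v=[4.0000 -2.0000 0.0000]
Step 5: x=[2.0000 8.0000 8.0000] v=[-6.0000 6.0000 -2.0000]
Step 6: x=[3.0000 5.0000 10.0000] v=[2.0000 -6.0000 4.0000]

Answer: 3.0000 5.0000 10.0000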